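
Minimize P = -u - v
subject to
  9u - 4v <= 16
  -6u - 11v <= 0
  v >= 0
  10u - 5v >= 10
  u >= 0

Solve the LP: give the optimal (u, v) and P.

u = 8, v = 14, minimum P = -22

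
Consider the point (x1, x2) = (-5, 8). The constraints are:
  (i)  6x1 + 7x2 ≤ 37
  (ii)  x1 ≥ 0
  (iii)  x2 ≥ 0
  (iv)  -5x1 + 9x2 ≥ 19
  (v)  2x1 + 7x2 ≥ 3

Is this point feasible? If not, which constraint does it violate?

Constraint (ii): x1 = -5, which is not ≥ 0. All other constraints are satisfied.

not feasible — violates (ii)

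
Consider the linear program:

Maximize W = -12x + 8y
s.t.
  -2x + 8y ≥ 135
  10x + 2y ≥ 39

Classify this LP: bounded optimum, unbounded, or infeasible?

From the feasible point (1/2, 17), moving in the direction (-2, 10) keeps every constraint satisfied while W increases without bound.

unbounded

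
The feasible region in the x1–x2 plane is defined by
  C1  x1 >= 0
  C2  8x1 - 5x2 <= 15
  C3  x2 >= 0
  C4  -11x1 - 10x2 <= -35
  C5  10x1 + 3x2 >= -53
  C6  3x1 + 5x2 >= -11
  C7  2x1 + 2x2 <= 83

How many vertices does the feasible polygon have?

Intersecting each pair of boundary lines and keeping only the points that satisfy every inequality leaves:
  (0, 7/2)
  (0, 83/2)
  (65/27, 23/27)
  (445/26, 317/13)

4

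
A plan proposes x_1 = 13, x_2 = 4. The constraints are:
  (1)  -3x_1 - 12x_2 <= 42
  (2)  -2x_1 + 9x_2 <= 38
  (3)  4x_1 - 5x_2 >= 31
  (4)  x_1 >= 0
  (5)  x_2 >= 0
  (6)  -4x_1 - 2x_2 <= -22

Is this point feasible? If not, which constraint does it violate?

(1): -87 ≤ 42 ✓
(2): 10 ≤ 38 ✓
(3): 32 ≥ 31 ✓
(4): 13 ≥ 0 ✓
(5): 4 ≥ 0 ✓
(6): -60 ≤ -22 ✓

feasible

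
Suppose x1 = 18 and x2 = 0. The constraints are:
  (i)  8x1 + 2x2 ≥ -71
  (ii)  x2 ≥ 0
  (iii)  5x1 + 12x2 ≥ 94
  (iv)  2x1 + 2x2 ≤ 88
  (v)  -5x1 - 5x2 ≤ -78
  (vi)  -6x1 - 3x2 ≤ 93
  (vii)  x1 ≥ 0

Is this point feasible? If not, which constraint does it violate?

not feasible — violates (iii)

Constraint (iii): 5x1 + 12x2 = 90, which is not ≥ 94. All other constraints are satisfied.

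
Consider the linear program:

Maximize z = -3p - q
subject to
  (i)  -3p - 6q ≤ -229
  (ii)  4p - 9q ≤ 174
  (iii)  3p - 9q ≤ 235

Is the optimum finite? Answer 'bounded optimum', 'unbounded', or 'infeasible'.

unbounded

From the feasible point (1035/17, 394/51), moving in the direction (-6, 3) keeps every constraint satisfied while z increases without bound.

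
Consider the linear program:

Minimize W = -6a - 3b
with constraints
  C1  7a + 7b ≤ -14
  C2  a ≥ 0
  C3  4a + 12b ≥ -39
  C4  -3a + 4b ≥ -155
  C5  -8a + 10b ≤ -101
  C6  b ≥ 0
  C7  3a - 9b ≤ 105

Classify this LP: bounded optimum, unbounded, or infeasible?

The boundaries -3a + 4b = -155 and 3a - 9b = 105 meet at (65, 10), but that point violates 7a + 7b ≤ -14. Every candidate vertex is excluded by some other constraint, so the feasible region is empty.

infeasible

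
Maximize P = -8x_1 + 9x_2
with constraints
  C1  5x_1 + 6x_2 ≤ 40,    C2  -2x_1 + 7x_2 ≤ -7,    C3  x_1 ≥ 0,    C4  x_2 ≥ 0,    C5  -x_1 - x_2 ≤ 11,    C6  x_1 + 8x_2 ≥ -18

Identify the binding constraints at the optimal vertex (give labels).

Extreme points and P = -8x_1 + 9x_2:
  (322/47, 45/47) → P = -2171/47
  (8, 0) → P = -64
  (7/2, 0) → P = -28

The maximum is at (7/2, 0). Substituting into each constraint, equality holds for C2 and C4; the remaining constraints have slack.

C2 and C4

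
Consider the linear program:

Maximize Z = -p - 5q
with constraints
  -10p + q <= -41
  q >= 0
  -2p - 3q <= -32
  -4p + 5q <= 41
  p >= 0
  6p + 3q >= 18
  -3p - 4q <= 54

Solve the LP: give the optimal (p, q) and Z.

Extreme points and Z = -p - 5q:
  (155/32, 119/16) → Z = -1345/32
  (123/23, 287/23) → Z = -1558/23
  (16, 0) → Z = -16
The feasible region is unbounded (it extends along (5, 4), (1, 0)), but Z strictly decreases along every unbounded feasible direction, so there is no improving ray and the maximum is attained at a vertex.

p = 16, q = 0, maximum Z = -16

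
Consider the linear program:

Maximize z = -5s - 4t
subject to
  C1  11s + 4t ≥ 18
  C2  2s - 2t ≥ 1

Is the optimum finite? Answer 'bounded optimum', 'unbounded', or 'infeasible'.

From the feasible point (4/3, 5/6), moving in the direction (4, -11) keeps every constraint satisfied while z increases without bound.

unbounded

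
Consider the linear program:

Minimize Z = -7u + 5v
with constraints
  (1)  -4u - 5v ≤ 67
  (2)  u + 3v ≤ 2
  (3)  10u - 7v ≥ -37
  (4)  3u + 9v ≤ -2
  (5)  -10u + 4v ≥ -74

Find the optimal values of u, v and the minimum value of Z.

Feasible corners and Z = -7u + 5v:
  (-109/13, -87/13) → Z = 328/13
  (17/11, -161/11) → Z = -84
  (-347/111, 91/111) → Z = 2884/111
  (329/51, -121/51) → Z = -2908/51

At the optimal vertex, -4u - 5v = 67 and -10u + 4v = -74.
Solving simultaneously gives u = 17/11, v = -161/11.

u = 17/11, v = -161/11, minimum Z = -84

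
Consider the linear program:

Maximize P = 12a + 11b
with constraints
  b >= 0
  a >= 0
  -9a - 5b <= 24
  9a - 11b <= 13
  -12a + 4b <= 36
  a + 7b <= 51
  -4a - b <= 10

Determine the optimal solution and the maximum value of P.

a = 326/37, b = 223/37, maximum P = 6365/37

Corner points and P = 12a + 11b:
  (0, 0) → P = 0
  (13/9, 0) → P = 52/3
  (0, 51/7) → P = 561/7
  (326/37, 223/37) → P = 6365/37

The optimum lies where 9a - 11b = 13 and a + 7b = 51.
Solving simultaneously gives a = 326/37, b = 223/37.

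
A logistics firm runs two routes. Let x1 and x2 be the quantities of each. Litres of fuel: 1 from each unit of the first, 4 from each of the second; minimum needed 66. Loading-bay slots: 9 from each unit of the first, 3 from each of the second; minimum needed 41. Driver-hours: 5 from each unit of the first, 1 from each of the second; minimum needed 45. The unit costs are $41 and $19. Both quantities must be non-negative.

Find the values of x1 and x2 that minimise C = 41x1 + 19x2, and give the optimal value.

x1 = 6, x2 = 15, minimum C = 531

Corner points and C = 41x1 + 19x2:
  (0, 45) → C = 855
  (66, 0) → C = 2706
  (6, 15) → C = 531
The feasible region is unbounded (it extends along (0, 1), (1, 0)), but C strictly increases along every unbounded feasible direction, so there is no improving ray and the minimum is attained at a vertex.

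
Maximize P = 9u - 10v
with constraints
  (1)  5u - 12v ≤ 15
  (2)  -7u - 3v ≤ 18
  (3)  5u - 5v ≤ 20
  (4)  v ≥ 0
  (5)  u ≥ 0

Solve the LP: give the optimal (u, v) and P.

Vertices and P = 9u - 10v:
  (33/7, 5/7) → P = 247/7
  (3, 0) → P = 27
  (0, 0) → P = 0
The feasible region is unbounded (it extends along (0, 1), (1, 1)), but P strictly decreases along every unbounded feasible direction, so there is no improving ray and the maximum is attained at a vertex.

u = 33/7, v = 5/7, maximum P = 247/7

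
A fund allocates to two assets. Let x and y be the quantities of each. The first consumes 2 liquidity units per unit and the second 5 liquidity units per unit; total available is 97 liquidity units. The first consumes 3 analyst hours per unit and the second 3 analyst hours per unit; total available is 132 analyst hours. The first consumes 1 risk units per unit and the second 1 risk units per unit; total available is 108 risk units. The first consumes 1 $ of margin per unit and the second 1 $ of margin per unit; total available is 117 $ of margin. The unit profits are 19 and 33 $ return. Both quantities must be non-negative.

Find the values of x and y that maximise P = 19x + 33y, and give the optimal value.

x = 41, y = 3, maximum P = 878

Extreme points and P = 19x + 33y:
  (0, 0) → P = 0
  (0, 97/5) → P = 3201/5
  (44, 0) → P = 836
  (41, 3) → P = 878

The binding constraints are 2x + 5y = 97 and 3x + 3y = 132.
Solving simultaneously gives x = 41, y = 3.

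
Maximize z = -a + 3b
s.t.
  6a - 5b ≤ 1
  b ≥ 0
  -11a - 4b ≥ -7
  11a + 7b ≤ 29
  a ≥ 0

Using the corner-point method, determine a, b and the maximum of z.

At the optimal vertex, -11a - 4b = -7 and a = 0.
Solving simultaneously gives a = 0, b = 7/4.

a = 0, b = 7/4, maximum z = 21/4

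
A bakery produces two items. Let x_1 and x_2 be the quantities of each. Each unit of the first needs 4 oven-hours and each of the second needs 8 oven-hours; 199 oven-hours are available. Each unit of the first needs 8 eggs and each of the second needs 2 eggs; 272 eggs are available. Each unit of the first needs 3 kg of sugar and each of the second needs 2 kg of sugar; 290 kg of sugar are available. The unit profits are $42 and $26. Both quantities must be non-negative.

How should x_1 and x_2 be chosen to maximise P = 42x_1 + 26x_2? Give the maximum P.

x_1 = 127/4, x_2 = 9, maximum P = 3135/2

The optimum lies where 4x_1 + 8x_2 = 199 and 8x_1 + 2x_2 = 272.
Solving simultaneously gives x_1 = 127/4, x_2 = 9.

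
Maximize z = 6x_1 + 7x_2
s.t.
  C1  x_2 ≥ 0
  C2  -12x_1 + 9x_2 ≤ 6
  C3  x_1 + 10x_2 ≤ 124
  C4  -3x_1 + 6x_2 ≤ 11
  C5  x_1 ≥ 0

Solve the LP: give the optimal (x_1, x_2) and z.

x_1 = 124, x_2 = 0, maximum z = 744

The binding constraints are x_2 = 0 and x_1 + 10x_2 = 124.
Solving simultaneously gives x_1 = 124, x_2 = 0.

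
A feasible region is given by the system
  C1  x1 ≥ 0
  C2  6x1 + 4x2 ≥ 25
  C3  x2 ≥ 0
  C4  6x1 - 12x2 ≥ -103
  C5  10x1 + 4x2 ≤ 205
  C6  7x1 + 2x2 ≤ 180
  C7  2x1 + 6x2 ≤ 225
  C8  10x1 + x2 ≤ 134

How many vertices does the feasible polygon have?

The feasible vertices (each the meet of two boundaries and inside every other half-plane) are:
  (0, 25/4)
  (0, 103/12)
  (25/6, 0)
  (67/5, 0)
  (215/18, 131/9)

5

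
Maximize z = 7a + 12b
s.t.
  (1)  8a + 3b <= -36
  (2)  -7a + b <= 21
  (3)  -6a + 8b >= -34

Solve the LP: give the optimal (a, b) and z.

a = -99/29, b = -84/29, maximum z = -1701/29

Feasible corners and z = 7a + 12b:
  (-99/29, -84/29) → z = -1701/29
  (-93/41, -244/41) → z = -3579/41
  (-101/25, -182/25) → z = -2891/25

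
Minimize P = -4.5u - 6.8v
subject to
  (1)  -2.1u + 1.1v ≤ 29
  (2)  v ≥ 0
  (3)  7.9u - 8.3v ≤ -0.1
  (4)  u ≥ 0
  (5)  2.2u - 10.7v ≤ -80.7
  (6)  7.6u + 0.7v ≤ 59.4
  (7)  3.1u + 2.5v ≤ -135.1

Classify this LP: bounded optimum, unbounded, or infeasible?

The boundaries -2.1u + 1.1v = 29 and u = 0 meet at (0, 290/11), but that point violates 3.1u + 2.5v ≤ -135.1. Every candidate vertex is excluded by some other constraint, so the feasible region is empty.

infeasible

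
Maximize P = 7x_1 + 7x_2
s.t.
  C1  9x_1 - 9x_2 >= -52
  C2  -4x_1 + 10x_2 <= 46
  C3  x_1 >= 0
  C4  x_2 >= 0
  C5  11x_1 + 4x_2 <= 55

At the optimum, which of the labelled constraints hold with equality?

Corner points and P = 7x_1 + 7x_2:
  (0, 23/5) → P = 161/5
  (61/21, 121/21) → P = 182/3
  (0, 0) → P = 0
  (5, 0) → P = 35

The maximum is at (61/21, 121/21). Substituting into each constraint, equality holds for C2 and C5; the remaining constraints have slack.

C2 and C5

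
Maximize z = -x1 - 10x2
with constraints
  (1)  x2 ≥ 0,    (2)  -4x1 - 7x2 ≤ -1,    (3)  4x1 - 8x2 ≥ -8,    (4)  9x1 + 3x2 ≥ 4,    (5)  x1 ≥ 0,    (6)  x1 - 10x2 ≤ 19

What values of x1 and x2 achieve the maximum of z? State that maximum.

x1 = 4/9, x2 = 0, maximum z = -4/9

Feasible corners and z = -x1 - 10x2:
  (4/9, 0) → z = -4/9
  (19, 0) → z = -19
  (2/21, 22/21) → z = -74/7
The feasible region is unbounded (it extends along (2, 1), (10, 1)), but z strictly decreases along every unbounded feasible direction, so there is no improving ray and the maximum is attained at a vertex.

The binding constraints are x2 = 0 and 9x1 + 3x2 = 4.
Solving simultaneously gives x1 = 4/9, x2 = 0.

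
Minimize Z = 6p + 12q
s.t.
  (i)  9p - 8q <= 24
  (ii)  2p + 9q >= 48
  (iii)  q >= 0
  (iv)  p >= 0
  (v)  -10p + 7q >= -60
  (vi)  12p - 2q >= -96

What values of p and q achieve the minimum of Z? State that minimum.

The feasible region is unbounded (it extends along (7, 10), (1, 6)), but Z strictly increases along every unbounded feasible direction, so there is no improving ray and the minimum is attained at a vertex.

The optimum lies where 2p + 9q = 48 and p = 0.
Solving simultaneously gives p = 0, q = 16/3.

p = 0, q = 16/3, minimum Z = 64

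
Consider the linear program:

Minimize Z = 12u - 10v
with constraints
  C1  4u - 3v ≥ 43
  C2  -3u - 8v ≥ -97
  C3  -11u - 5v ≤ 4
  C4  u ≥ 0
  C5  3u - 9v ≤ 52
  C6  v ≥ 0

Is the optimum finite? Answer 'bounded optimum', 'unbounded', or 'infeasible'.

Feasible corners and Z = 12u - 10v:
  (635/41, 259/41) → Z = 5030/41
  (43/4, 0) → Z = 129
  (1289/51, 45/17) → Z = 4706/17
  (52/3, 0) → Z = 208
The feasible region has finitely many vertices and no improving ray; the minimum is 5030/41 at (635/41, 259/41).

bounded optimum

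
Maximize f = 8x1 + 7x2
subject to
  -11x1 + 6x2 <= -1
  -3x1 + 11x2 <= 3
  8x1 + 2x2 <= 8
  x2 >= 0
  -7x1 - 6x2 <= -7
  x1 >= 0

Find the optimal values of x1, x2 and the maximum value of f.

x1 = 41/47, x2 = 24/47, maximum f = 496/47

Corner points and f = 8x1 + 7x2:
  (41/47, 24/47) → f = 496/47
  (59/95, 42/95) → f = 766/95
  (1, 0) → f = 8

The binding constraints are -3x1 + 11x2 = 3 and 8x1 + 2x2 = 8.
Solving simultaneously gives x1 = 41/47, x2 = 24/47.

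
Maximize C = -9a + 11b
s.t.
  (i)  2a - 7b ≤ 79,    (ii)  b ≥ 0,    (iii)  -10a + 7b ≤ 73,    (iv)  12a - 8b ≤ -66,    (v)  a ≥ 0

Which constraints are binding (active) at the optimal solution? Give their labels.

(iii) and (iv)

Feasible corners and C = -9a + 11b:
  (61/2, 54) → C = 639/2
  (0, 73/7) → C = 803/7
  (0, 33/4) → C = 363/4

The maximum is at (61/2, 54). Substituting into each constraint, equality holds for (iii) and (iv); the remaining constraints have slack.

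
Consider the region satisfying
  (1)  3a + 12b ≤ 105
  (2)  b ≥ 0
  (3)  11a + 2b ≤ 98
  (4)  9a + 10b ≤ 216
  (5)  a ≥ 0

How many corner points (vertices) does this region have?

4

Of the 10 pairwise boundary intersections, those satisfying every inequality are:
  (23/3, 41/6)
  (0, 35/4)
  (98/11, 0)
  (0, 0)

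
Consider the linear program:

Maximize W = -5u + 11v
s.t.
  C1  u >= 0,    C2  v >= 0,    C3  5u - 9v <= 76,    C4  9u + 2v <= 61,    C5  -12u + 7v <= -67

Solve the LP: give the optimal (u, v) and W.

Feasible corners and W = -5u + 11v:
  (61/9, 0) → W = -305/9
  (67/12, 0) → W = -335/12
  (187/29, 43/29) → W = -462/29

u = 187/29, v = 43/29, maximum W = -462/29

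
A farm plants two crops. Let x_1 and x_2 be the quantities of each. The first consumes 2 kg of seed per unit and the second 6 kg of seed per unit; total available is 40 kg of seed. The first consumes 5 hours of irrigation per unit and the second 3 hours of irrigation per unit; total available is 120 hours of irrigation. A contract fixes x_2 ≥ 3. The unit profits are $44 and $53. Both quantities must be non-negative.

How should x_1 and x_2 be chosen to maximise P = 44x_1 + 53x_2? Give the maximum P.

Feasible corners and P = 44x_1 + 53x_2:
  (0, 20/3) → P = 1060/3
  (0, 3) → P = 159
  (11, 3) → P = 643

The optimum lies where 2x_1 + 6x_2 = 40 and x_2 = 3.
Solving simultaneously gives x_1 = 11, x_2 = 3.

x_1 = 11, x_2 = 3, maximum P = 643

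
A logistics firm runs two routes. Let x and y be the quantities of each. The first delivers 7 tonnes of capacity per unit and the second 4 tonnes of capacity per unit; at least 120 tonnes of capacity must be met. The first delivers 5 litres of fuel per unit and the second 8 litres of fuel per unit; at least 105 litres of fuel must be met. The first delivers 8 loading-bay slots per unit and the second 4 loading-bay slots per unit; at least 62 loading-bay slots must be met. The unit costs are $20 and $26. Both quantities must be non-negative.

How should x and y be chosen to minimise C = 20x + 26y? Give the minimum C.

Vertices and C = 20x + 26y:
  (0, 30) → C = 780
  (21, 0) → C = 420
  (15, 15/4) → C = 795/2
The feasible region is unbounded (it extends along (0, 1), (1, 0)), but C strictly increases along every unbounded feasible direction, so there is no improving ray and the minimum is attained at a vertex.

At the optimal vertex, 7x + 4y = 120 and 5x + 8y = 105.
Solving simultaneously gives x = 15, y = 15/4.

x = 15, y = 15/4, minimum C = 795/2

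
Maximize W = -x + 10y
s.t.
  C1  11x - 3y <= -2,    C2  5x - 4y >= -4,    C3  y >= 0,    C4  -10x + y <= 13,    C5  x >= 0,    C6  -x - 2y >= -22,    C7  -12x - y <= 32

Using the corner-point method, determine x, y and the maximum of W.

x = 4/29, y = 34/29, maximum W = 336/29

Vertices and W = -x + 10y:
  (4/29, 34/29) → W = 336/29
  (0, 2/3) → W = 20/3
  (0, 1) → W = 10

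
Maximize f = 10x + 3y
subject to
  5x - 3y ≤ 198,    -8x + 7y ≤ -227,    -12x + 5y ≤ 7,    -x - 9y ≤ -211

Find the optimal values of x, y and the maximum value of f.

Corner points and f = 10x + 3y:
  (705/11, 449/11) → f = 8397/11
  (805/16, 857/48) → f = 8907/16
  (3520/79, 1461/79) → f = 39583/79

The optimum lies where 5x - 3y = 198 and -8x + 7y = -227.
Solving simultaneously gives x = 705/11, y = 449/11.

x = 705/11, y = 449/11, maximum f = 8397/11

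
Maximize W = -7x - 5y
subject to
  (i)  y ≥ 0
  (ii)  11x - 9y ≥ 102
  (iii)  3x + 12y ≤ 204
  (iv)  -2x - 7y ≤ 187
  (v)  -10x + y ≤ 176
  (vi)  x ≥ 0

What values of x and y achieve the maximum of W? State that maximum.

Extreme points and W = -7x - 5y:
  (102/11, 0) → W = -714/11
  (68, 0) → W = -476
  (1020/53, 646/53) → W = -10370/53

x = 102/11, y = 0, maximum W = -714/11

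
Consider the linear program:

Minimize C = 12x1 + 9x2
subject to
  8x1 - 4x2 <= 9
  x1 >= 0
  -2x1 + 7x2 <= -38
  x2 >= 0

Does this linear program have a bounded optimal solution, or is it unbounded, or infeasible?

The boundaries 8x1 - 4x2 = 9 and x2 = 0 meet at (9/8, 0), but that point violates -2x1 + 7x2 ≤ -38. Every candidate vertex is excluded by some other constraint, so the feasible region is empty.

infeasible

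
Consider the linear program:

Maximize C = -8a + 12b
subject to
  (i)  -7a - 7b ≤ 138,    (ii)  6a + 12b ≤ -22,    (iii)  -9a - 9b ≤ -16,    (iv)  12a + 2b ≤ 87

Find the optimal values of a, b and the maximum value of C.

The optimum lies where 6a + 12b = -22 and -9a - 9b = -16.
Solving simultaneously gives a = 65/9, b = -49/9.

a = 65/9, b = -49/9, maximum C = -1108/9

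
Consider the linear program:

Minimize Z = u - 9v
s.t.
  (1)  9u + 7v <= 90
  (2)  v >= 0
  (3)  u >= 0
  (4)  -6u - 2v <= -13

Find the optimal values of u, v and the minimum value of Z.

Vertices and Z = u - 9v:
  (10, 0) → Z = 10
  (0, 90/7) → Z = -810/7
  (13/6, 0) → Z = 13/6
  (0, 13/2) → Z = -117/2

The optimum lies where 9u + 7v = 90 and u = 0.
Solving simultaneously gives u = 0, v = 90/7.

u = 0, v = 90/7, minimum Z = -810/7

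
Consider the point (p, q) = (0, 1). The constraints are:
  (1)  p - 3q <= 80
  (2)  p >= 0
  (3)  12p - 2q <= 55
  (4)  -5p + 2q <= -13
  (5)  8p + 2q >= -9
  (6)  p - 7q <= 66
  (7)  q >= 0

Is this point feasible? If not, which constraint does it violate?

not feasible — violates (4)

Constraint (4): -5p + 2q = 2, which is not ≤ -13. All other constraints are satisfied.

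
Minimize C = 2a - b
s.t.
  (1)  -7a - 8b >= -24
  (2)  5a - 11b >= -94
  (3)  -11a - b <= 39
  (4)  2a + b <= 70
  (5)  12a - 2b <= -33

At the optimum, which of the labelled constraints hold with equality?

(1) and (3)

Extreme points and C = 2a - b:
  (-112/27, 179/27) → C = -403/27
  (-108/55, 519/110) → C = -951/110
  (-111/34, -105/34) → C = -117/34

The minimum is at (-112/27, 179/27). Substituting into each constraint, equality holds for (1) and (3); the remaining constraints have slack.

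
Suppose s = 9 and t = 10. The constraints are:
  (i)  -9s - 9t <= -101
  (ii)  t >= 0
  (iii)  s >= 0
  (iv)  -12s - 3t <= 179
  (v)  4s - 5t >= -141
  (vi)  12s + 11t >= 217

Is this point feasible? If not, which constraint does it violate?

feasible

(i): -171 ≤ -101 ✓
(ii): 10 ≥ 0 ✓
(iii): 9 ≥ 0 ✓
(iv): -138 ≤ 179 ✓
(v): -14 ≥ -141 ✓
(vi): 218 ≥ 217 ✓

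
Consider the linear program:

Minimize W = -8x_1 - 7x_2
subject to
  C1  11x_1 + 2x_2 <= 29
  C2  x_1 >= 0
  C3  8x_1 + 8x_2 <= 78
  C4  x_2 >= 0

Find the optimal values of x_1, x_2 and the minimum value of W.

Extreme points and W = -8x_1 - 7x_2:
  (19/18, 313/36) → W = -2495/36
  (29/11, 0) → W = -232/11
  (0, 39/4) → W = -273/4
  (0, 0) → W = 0

The optimum lies where 11x_1 + 2x_2 = 29 and 8x_1 + 8x_2 = 78.
Solving simultaneously gives x_1 = 19/18, x_2 = 313/36.

x_1 = 19/18, x_2 = 313/36, minimum W = -2495/36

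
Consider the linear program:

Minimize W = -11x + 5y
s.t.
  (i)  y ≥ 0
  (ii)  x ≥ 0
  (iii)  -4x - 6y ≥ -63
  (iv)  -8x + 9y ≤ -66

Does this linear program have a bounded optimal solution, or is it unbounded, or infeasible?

Extreme points and W = -11x + 5y:
  (63/4, 0) → W = -693/4
  (33/4, 0) → W = -363/4
  (321/28, 20/7) → W = -3131/28
The feasible region has finitely many vertices and no improving ray; the minimum is -693/4 at (63/4, 0).

bounded optimum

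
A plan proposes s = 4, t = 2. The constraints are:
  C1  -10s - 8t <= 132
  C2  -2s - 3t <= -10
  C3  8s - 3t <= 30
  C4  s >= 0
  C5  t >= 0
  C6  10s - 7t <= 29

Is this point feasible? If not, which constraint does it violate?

C1: -56 ≤ 132 ✓
C2: -14 ≤ -10 ✓
C3: 26 ≤ 30 ✓
C4: 4 ≥ 0 ✓
C5: 2 ≥ 0 ✓
C6: 26 ≤ 29 ✓

feasible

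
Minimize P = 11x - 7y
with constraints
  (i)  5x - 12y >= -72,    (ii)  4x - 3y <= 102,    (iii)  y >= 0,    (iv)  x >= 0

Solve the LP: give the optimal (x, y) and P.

x = 0, y = 6, minimum P = -42

Vertices and P = 11x - 7y:
  (480/11, 266/11) → P = 3418/11
  (0, 6) → P = -42
  (51/2, 0) → P = 561/2
  (0, 0) → P = 0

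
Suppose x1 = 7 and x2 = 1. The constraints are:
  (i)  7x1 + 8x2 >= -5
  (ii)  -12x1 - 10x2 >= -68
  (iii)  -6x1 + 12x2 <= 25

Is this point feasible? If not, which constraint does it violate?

Constraint (ii): -12x1 - 10x2 = -94, which is not ≥ -68. All other constraints are satisfied.

not feasible — violates (ii)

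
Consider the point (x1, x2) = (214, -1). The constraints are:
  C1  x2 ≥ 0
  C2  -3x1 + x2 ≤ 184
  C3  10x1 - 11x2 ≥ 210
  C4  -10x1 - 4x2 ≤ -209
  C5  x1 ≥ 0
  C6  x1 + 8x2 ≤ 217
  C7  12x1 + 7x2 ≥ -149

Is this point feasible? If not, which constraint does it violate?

not feasible — violates C1

Constraint C1: x2 = -1, which is not ≥ 0. All other constraints are satisfied.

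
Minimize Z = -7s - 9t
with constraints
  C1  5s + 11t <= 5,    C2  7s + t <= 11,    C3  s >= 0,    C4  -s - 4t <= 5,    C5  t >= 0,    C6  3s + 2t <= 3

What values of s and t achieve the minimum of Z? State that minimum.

s = 1, t = 0, minimum Z = -7

Extreme points and Z = -7s - 9t:
  (0, 5/11) → Z = -45/11
  (1, 0) → Z = -7
  (0, 0) → Z = 0

The binding constraints are 5s + 11t = 5 and t = 0.
Solving simultaneously gives s = 1, t = 0.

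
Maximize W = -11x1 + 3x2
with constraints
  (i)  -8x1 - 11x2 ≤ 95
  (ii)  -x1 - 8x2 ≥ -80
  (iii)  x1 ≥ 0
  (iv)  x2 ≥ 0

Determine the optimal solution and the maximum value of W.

x1 = 0, x2 = 10, maximum W = 30

Extreme points and W = -11x1 + 3x2:
  (0, 10) → W = 30
  (80, 0) → W = -880
  (0, 0) → W = 0

The optimum lies where -x1 - 8x2 = -80 and x1 = 0.
Solving simultaneously gives x1 = 0, x2 = 10.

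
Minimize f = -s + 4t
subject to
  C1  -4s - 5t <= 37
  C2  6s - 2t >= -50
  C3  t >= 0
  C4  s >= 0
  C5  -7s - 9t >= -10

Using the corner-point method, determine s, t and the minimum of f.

Corner points and f = -s + 4t:
  (0, 0) → f = 0
  (10/7, 0) → f = -10/7
  (0, 10/9) → f = 40/9

At the optimal vertex, t = 0 and -7s - 9t = -10.
Solving simultaneously gives s = 10/7, t = 0.

s = 10/7, t = 0, minimum f = -10/7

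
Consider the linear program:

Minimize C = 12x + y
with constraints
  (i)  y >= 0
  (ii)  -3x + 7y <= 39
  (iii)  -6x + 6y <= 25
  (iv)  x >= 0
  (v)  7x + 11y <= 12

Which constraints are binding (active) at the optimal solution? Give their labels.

Vertices and C = 12x + y:
  (0, 0) → C = 0
  (12/7, 0) → C = 144/7
  (0, 12/11) → C = 12/11

The minimum is at (0, 0). Substituting into each constraint, equality holds for (i) and (iv); the remaining constraints have slack.

(i) and (iv)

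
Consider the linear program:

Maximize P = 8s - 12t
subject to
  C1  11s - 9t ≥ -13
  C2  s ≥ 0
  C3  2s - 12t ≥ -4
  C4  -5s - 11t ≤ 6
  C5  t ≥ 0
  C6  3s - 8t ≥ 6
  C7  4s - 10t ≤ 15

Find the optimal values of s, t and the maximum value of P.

s = 55/7, t = 23/14, maximum P = 302/7

Feasible corners and P = 8s - 12t:
  (26/5, 6/5) → P = 136/5
  (55/7, 23/14) → P = 302/7
  (2, 0) → P = 16
  (15/4, 0) → P = 30

At the optimal vertex, 2s - 12t = -4 and 4s - 10t = 15.
Solving simultaneously gives s = 55/7, t = 23/14.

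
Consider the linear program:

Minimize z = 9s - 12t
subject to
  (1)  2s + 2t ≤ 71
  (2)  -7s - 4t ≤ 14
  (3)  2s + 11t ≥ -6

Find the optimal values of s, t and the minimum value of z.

Vertices and z = 9s - 12t:
  (-52, 175/2) → z = -1518
  (793/18, -77/9) → z = 2995/6
  (-130/69, -14/69) → z = -334/23

s = -52, t = 175/2, minimum z = -1518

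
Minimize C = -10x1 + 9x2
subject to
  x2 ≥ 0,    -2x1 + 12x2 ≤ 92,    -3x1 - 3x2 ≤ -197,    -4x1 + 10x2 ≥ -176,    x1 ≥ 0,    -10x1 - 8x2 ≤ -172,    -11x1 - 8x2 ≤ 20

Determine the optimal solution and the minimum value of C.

x1 = 758/7, x2 = 180/7, minimum C = -5960/7

Extreme points and C = -10x1 + 9x2:
  (348/7, 335/21) → C = -2475/7
  (758/7, 180/7) → C = -5960/7
  (1249/21, 130/21) → C = -11320/21

The optimum lies where -2x1 + 12x2 = 92 and -4x1 + 10x2 = -176.
Solving simultaneously gives x1 = 758/7, x2 = 180/7.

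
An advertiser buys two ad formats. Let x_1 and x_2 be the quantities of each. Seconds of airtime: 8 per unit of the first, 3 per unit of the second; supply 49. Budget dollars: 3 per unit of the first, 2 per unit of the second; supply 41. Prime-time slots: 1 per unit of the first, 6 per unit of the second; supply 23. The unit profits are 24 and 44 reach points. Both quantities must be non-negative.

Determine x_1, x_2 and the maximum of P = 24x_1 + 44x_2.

The optimum lies where 8x_1 + 3x_2 = 49 and x_1 + 6x_2 = 23.
Solving simultaneously gives x_1 = 5, x_2 = 3.

x_1 = 5, x_2 = 3, maximum P = 252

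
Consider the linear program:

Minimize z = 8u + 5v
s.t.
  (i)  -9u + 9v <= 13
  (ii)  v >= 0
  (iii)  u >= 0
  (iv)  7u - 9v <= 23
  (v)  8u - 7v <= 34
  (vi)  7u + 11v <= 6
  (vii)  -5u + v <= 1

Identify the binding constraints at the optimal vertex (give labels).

(ii) and (iii)

Corner points and z = 8u + 5v:
  (0, 0) → z = 0
  (6/7, 0) → z = 48/7
  (0, 6/11) → z = 30/11

The minimum is at (0, 0). Substituting into each constraint, equality holds for (ii) and (iii); the remaining constraints have slack.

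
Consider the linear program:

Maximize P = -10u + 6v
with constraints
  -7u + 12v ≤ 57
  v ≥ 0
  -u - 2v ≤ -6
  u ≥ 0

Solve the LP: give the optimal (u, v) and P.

u = 0, v = 19/4, maximum P = 57/2

Vertices and P = -10u + 6v:
  (0, 19/4) → P = 57/2
  (6, 0) → P = -60
  (0, 3) → P = 18
The feasible region is unbounded (it extends along (12, 7), (1, 0)), but P strictly decreases along every unbounded feasible direction, so there is no improving ray and the maximum is attained at a vertex.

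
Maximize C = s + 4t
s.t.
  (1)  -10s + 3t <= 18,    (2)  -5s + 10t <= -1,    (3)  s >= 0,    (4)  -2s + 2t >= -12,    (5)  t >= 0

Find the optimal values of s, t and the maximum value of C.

s = 59/5, t = 29/5, maximum C = 35

Corner points and C = s + 4t:
  (59/5, 29/5) → C = 35
  (1/5, 0) → C = 1/5
  (6, 0) → C = 6

The binding constraints are -5s + 10t = -1 and -2s + 2t = -12.
Solving simultaneously gives s = 59/5, t = 29/5.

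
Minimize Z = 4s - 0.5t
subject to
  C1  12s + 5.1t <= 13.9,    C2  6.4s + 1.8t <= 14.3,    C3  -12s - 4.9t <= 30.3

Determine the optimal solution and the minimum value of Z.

s = -2783/30, t = 221, minimum Z = -14447/30

Extreme points and Z = 4s - 0.5t:
  (1597/368, -1033/138) → Z = 1456/69
  (-2783/30, 221) → Z = -14447/30
  (12461/976, -4569/122) → Z = 8515/122

At the optimal vertex, 12s + 5.1t = 13.9 and -12s - 4.9t = 30.3.
Solving simultaneously gives s = -2783/30, t = 221.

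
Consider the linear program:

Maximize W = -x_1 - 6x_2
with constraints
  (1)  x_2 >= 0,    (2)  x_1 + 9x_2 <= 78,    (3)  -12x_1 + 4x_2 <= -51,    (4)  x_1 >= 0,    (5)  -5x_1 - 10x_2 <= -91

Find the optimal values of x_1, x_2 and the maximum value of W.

x_1 = 91/5, x_2 = 0, maximum W = -91/5

The binding constraints are x_2 = 0 and -5x_1 - 10x_2 = -91.
Solving simultaneously gives x_1 = 91/5, x_2 = 0.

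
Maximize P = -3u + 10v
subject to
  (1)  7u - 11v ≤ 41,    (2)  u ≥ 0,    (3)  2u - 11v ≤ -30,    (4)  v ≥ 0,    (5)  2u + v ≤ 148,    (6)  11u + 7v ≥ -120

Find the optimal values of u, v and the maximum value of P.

Feasible corners and P = -3u + 10v:
  (71/5, 292/55) → P = 577/55
  (1669/29, 954/29) → P = 4533/29
  (0, 30/11) → P = 300/11
  (0, 148) → P = 1480

The optimum lies where u = 0 and 2u + v = 148.
Solving simultaneously gives u = 0, v = 148.

u = 0, v = 148, maximum P = 1480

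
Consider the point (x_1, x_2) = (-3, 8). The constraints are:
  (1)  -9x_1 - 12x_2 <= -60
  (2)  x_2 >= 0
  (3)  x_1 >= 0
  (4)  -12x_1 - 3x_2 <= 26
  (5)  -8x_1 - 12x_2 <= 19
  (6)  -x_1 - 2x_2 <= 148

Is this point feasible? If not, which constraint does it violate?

Constraint (3): x_1 = -3, which is not ≥ 0. All other constraints are satisfied.

not feasible — violates (3)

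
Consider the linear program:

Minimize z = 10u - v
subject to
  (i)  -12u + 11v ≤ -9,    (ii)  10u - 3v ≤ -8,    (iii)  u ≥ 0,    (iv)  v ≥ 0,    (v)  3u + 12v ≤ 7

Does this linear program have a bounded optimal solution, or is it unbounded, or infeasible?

The boundaries -12u + 11v = -9 and v = 0 meet at (3/4, 0), but that point violates 10u - 3v ≤ -8. Every candidate vertex is excluded by some other constraint, so the feasible region is empty.

infeasible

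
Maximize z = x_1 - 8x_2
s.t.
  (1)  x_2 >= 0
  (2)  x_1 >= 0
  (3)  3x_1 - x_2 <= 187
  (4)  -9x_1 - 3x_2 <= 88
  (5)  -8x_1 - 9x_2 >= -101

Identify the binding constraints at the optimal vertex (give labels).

Vertices and z = x_1 - 8x_2:
  (0, 0) → z = 0
  (101/8, 0) → z = 101/8
  (0, 101/9) → z = -808/9

The maximum is at (101/8, 0). Substituting into each constraint, equality holds for (1) and (5); the remaining constraints have slack.

(1) and (5)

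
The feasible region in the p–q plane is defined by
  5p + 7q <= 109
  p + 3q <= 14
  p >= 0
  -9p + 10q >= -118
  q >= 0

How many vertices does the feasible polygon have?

Pairwise boundary intersections that survive every other constraint:
  (0, 14/3)
  (494/37, 8/37)
  (0, 0)
  (118/9, 0)

4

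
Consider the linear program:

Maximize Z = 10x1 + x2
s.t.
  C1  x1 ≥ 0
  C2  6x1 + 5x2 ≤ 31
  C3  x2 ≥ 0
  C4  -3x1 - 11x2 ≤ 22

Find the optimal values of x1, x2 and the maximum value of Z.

Feasible corners and Z = 10x1 + x2:
  (0, 31/5) → Z = 31/5
  (0, 0) → Z = 0
  (31/6, 0) → Z = 155/3

The optimum lies where 6x1 + 5x2 = 31 and x2 = 0.
Solving simultaneously gives x1 = 31/6, x2 = 0.

x1 = 31/6, x2 = 0, maximum Z = 155/3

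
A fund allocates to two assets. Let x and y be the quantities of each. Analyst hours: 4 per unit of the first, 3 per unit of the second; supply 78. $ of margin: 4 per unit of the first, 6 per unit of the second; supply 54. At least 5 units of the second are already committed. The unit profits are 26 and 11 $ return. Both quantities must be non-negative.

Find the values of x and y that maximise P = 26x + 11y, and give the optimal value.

Vertices and P = 26x + 11y:
  (0, 9) → P = 99
  (0, 5) → P = 55
  (6, 5) → P = 211

The optimum lies where 4x + 6y = 54 and y = 5.
Solving simultaneously gives x = 6, y = 5.

x = 6, y = 5, maximum P = 211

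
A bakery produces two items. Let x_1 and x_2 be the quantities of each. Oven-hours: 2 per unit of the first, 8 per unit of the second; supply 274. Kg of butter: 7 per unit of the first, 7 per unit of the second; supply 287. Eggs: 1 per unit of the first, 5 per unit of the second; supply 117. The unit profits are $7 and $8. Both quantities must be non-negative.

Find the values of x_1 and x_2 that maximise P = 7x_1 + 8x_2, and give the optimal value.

x_1 = 22, x_2 = 19, maximum P = 306

Vertices and P = 7x_1 + 8x_2:
  (0, 0) → P = 0
  (0, 117/5) → P = 936/5
  (41, 0) → P = 287
  (22, 19) → P = 306

The binding constraints are 7x_1 + 7x_2 = 287 and x_1 + 5x_2 = 117.
Solving simultaneously gives x_1 = 22, x_2 = 19.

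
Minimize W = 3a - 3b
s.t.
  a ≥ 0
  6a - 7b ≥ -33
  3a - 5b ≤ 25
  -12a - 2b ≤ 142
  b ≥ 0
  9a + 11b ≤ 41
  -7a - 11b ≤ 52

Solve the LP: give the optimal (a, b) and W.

a = 0, b = 41/11, minimum W = -123/11

Extreme points and W = 3a - 3b:
  (0, 0) → W = 0
  (0, 41/11) → W = -123/11
  (41/9, 0) → W = 41/3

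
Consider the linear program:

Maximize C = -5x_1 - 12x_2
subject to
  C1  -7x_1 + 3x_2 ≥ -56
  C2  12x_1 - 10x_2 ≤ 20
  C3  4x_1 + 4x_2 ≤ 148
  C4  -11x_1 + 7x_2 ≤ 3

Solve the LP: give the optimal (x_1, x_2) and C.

x_1 = -85/13, x_2 = -128/13, maximum C = 1961/13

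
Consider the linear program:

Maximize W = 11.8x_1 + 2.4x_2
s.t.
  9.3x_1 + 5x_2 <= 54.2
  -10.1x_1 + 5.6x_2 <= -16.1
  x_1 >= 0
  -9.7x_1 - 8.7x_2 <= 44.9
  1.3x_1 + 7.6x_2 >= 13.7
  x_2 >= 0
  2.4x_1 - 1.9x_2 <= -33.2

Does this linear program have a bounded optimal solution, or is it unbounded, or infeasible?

infeasible

The boundaries 9.3x_1 + 5x_2 = 54.2 and -10.1x_1 + 5.6x_2 = -16.1 meet at (19201/5129, 39769/10258), but that point violates 2.4x_1 - 1.9x_2 ≤ -33.2. Every candidate vertex is excluded by some other constraint, so the feasible region is empty.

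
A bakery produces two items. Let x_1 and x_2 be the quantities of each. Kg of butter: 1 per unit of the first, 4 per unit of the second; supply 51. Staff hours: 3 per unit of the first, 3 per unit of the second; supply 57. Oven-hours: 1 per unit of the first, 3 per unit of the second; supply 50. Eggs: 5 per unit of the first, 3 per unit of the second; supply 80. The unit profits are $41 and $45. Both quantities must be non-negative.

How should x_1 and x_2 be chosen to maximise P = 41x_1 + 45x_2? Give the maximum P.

Vertices and P = 41x_1 + 45x_2:
  (0, 0) → P = 0
  (0, 51/4) → P = 2295/4
  (16, 0) → P = 656
  (25/3, 32/3) → P = 2465/3
  (23/2, 15/2) → P = 809

The binding constraints are x_1 + 4x_2 = 51 and 3x_1 + 3x_2 = 57.
Solving simultaneously gives x_1 = 25/3, x_2 = 32/3.

x_1 = 25/3, x_2 = 32/3, maximum P = 2465/3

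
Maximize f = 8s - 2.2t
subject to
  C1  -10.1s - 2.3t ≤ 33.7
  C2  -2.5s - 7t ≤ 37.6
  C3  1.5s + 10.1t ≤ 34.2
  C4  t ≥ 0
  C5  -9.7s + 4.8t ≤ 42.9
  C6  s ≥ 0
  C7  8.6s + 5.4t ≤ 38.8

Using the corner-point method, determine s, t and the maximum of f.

s = 194/43, t = 0, maximum f = 1552/43

Corner points and f = 8s - 2.2t:
  (0, 342/101) → f = -3762/505
  (5180/1969, 5898/1969) → f = 142322/9845
  (0, 0) → f = 0
  (194/43, 0) → f = 1552/43

At the optimal vertex, t = 0 and 8.6s + 5.4t = 38.8.
Solving simultaneously gives s = 194/43, t = 0.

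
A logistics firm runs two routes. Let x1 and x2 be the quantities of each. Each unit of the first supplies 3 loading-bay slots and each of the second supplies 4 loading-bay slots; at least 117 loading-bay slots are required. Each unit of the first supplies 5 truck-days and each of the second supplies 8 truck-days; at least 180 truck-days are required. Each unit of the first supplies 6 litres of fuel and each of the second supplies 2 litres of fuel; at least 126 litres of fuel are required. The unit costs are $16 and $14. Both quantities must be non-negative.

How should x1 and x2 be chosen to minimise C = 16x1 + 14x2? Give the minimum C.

Feasible corners and C = 16x1 + 14x2:
  (0, 63) → C = 882
  (39, 0) → C = 624
  (15, 18) → C = 492
The feasible region is unbounded (it extends along (0, 1), (1, 0)), but C strictly increases along every unbounded feasible direction, so there is no improving ray and the minimum is attained at a vertex.

x1 = 15, x2 = 18, minimum C = 492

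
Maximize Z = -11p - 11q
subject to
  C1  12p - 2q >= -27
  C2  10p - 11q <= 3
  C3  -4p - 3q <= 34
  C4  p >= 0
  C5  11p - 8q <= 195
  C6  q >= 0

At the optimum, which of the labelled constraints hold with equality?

C4 and C6

Feasible corners and Z = -11p - 11q:
  (0, 27/2) → Z = -297/2
  (2121/41, 1917/41) → Z = -44418/41
  (3/10, 0) → Z = -33/10
  (0, 0) → Z = 0
The feasible region is unbounded (it extends along (1, 6), (8, 11)), but Z strictly decreases along every unbounded feasible direction, so there is no improving ray and the maximum is attained at a vertex.

The maximum is at (0, 0). Substituting into each constraint, equality holds for C4 and C6; the remaining constraints have slack.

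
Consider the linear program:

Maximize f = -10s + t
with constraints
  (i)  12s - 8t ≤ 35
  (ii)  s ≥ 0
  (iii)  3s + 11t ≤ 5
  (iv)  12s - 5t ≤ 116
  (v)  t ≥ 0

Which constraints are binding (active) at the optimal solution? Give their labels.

(ii) and (iii)

Corner points and f = -10s + t:
  (0, 5/11) → f = 5/11
  (0, 0) → f = 0
  (5/3, 0) → f = -50/3

The maximum is at (0, 5/11). Substituting into each constraint, equality holds for (ii) and (iii); the remaining constraints have slack.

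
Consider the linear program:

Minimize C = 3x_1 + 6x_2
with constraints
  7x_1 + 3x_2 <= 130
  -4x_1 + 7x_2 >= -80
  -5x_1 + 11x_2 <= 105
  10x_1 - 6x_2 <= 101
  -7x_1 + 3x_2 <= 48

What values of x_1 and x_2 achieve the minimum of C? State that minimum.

x_1 = -576/37, x_2 = -752/37, minimum C = -6240/37

Corner points and C = 3x_1 + 6x_2:
  (1115/92, 1385/92) → C = 11655/92
  (361/24, 593/72) → C = 2269/24
  (227/46, -198/23) → C = -1695/46
  (-576/37, -752/37) → C = -6240/37
  (-213/62, 495/62) → C = 2331/62

The optimum lies where -4x_1 + 7x_2 = -80 and -7x_1 + 3x_2 = 48.
Solving simultaneously gives x_1 = -576/37, x_2 = -752/37.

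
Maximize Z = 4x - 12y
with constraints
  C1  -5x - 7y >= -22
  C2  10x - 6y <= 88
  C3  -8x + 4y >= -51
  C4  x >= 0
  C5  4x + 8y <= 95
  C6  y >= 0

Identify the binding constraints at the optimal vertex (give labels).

Extreme points and Z = 4x - 12y:
  (0, 22/7) → Z = -264/7
  (22/5, 0) → Z = 88/5
  (0, 0) → Z = 0

The maximum is at (22/5, 0). Substituting into each constraint, equality holds for C1 and C6; the remaining constraints have slack.

C1 and C6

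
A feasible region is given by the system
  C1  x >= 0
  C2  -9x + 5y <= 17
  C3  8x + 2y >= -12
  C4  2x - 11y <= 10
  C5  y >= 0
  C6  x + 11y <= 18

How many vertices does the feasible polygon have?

4

Of the 15 pairwise boundary intersections, those satisfying every inequality are:
  (0, 0)
  (0, 18/11)
  (5, 0)
  (28/3, 26/33)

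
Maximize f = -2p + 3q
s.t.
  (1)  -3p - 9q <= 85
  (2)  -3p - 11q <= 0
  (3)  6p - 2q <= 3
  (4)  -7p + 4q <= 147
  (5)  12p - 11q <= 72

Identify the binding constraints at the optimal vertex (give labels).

(3) and (4)

Corner points and f = -2p + 3q:
  (11/24, -1/8) → f = -31/24
  (-1617/89, 441/89) → f = 4557/89
  (153/5, 903/10) → f = 2097/10

The maximum is at (153/5, 903/10). Substituting into each constraint, equality holds for (3) and (4); the remaining constraints have slack.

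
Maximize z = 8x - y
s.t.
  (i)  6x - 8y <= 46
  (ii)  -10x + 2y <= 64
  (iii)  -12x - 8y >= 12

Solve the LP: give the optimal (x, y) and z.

x = 17/9, y = -13/3, maximum z = 175/9

Extreme points and z = 8x - y:
  (-151/17, -211/17) → z = -997/17
  (17/9, -13/3) → z = 175/9
  (-67/13, 81/13) → z = -617/13

At the optimal vertex, 6x - 8y = 46 and -12x - 8y = 12.
Solving simultaneously gives x = 17/9, y = -13/3.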